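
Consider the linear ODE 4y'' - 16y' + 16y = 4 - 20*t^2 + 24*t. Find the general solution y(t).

y = -1/8 - t - 5*t**2/4 + C1*exp(2*t) + C2*t*exp(2*t)

Divide through by 4: y'' - 4y' + 4y = 1 - 5*t^2 + 6*t.
Characteristic equation r² - 4r + 4 = 0 has discriminant (-4)² - 4·(4) = 0, so r = 2 is a repeated root.
Hence y_h = (C1 + C2*t)*exp(2*t).
For the particular solution try y_p = A0 + A1*t + A2*t^2. Substituting and matching coefficients of each power of t gives A0 = -1/8, A1 = -1, A2 = -5/4, so y_p = -1/8 - t - 5*t^2/4.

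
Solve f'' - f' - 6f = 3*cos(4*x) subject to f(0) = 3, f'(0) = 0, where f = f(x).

Characteristic equation r² - r - 6 = 0 factors as (r - 3)(r + 2) = 0, so r = 3, -2.
Hence f_h = C1*exp(3*x) + C2*exp(-2*x).
Try f_p = A*cos(4*x) + B*sin(4*x). Substituting and equating the coefficients of cos(4x) and sin(4x) gives A = -33/250, B = -3/125, so f_p = -33*cos(4*x)/250 - 3*sin(4*x)/125.
General solution: f = -33*cos(4*x)/250 - 3*sin(4*x)/125 + C1*exp(3*x) + C2*exp(-2*x).
Apply the initial conditions: f(0) = -33/250 + C1 + C2 = 3 and f'(0) = -12/125 - 2*C2 + 3*C1 = 0. Solving gives C1 = 159/125, C2 = 93/50.

f = -33*cos(4*x)/250 - 3*sin(4*x)/125 + 93*exp(-2*x)/50 + 159*exp(3*x)/125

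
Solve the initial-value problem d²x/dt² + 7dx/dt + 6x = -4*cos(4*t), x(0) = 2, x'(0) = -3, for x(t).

x = -28*sin(4*t)/221 + 7*exp(-6*t)/65 + 10*cos(4*t)/221 + 157*exp(-t)/85

Characteristic equation r² + 7r + 6 = 0 factors as (r + 1)(r + 6) = 0, so r = -1, -6.
Hence x_h = C1*exp(-t) + C2*exp(-6*t).
Try x_p = A*cos(4*t) + B*sin(4*t). Substituting and equating the coefficients of cos(4t) and sin(4t) gives A = 10/221, B = -28/221, so x_p = -28*sin(4*t)/221 + 10*cos(4*t)/221.
General solution: x = -28*sin(4*t)/221 + 10*cos(4*t)/221 + C1*exp(-t) + C2*exp(-6*t).
Apply the initial conditions: x(0) = 10/221 + C1 + C2 = 2 and x'(0) = -112/221 - C1 - 6*C2 = -3. Solving gives C1 = 157/85, C2 = 7/65.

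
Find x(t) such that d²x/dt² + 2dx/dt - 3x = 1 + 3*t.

x = -1 - t + C1*exp(-3*t) + C2*exp(t)

Characteristic equation r² + 2r - 3 = 0 factors as (r + 3)(r - 1) = 0, so r = -3, 1.
Hence x_h = C1*exp(-3*t) + C2*exp(t).
For the particular solution try x_p = A0 + A1*t. Substituting and matching coefficients of each power of t gives A0 = -1, A1 = -1, so x_p = -1 - t.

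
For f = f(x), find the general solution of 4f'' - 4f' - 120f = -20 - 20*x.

Divide through by 4: f'' - f' - 30f = -5 - 5*x.
Characteristic equation r² - r - 30 = 0 factors as (r + 5)(r - 6) = 0, so r = -5, 6.
Hence f_h = C1*exp(-5*x) + C2*exp(6*x).
For the particular solution try f_p = A0 + A1*x. Substituting and matching coefficients of each power of x gives A0 = 29/180, A1 = 1/6, so f_p = 29/180 + x/6.

f = 29/180 + x/6 + C1*exp(-5*x) + C2*exp(6*x)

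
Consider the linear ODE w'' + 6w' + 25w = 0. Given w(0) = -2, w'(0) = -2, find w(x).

Characteristic equation r² + 6r + 25 = 0 has discriminant (6)² - 4·(25) = -64 < 0, so r = -3 ± 4i.
Hence w_h = C1*cos(4*x)*exp(-3*x) + C2*exp(-3*x)*sin(4*x).
Apply the initial conditions: w(0) = C1 = -2 and w'(0) = -3*C1 + 4*C2 = -2. Solving gives C1 = -2, C2 = -2.

w = -2*cos(4*x)*exp(-3*x) - 2*exp(-3*x)*sin(4*x)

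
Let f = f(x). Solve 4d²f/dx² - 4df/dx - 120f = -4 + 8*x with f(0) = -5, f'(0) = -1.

f = 8/225 - 732*exp(-5*x)/275 - 235*exp(6*x)/99 - x/15

Divide through by 4: f'' - f' - 30f = -1 + 2*x.
Characteristic equation r² - r - 30 = 0 factors as (r + 5)(r - 6) = 0, so r = -5, 6.
Hence f_h = C1*exp(-5*x) + C2*exp(6*x).
For the particular solution try f_p = A0 + A1*x. Substituting and matching coefficients of each power of x gives A0 = 8/225, A1 = -1/15, so f_p = 8/225 - x/15.
General solution: f = 8/225 - x/15 + C1*exp(-5*x) + C2*exp(6*x).
Apply the initial conditions: f(0) = 8/225 + C1 + C2 = -5 and f'(0) = -1/15 - 5*C1 + 6*C2 = -1. Solving gives C1 = -732/275, C2 = -235/99.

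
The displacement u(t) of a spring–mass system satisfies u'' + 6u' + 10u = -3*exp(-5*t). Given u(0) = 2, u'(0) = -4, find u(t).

u = -3*exp(-5*t)/5 + 4*exp(-3*t)*sin(t)/5 + 13*cos(t)*exp(-3*t)/5

Characteristic equation r² + 6r + 10 = 0 has discriminant (6)² - 4·(10) = -4 < 0, so r = -3 ± i.
Hence u_h = C1*cos(t)*exp(-3*t) + C2*exp(-3*t)*sin(t).
Try u_p = A*exp(-5*t). Substituting into the equation and dividing by exp(-5*t) gives A = -3/5, so u_p = -3*exp(-5*t)/5.
General solution: u = -3*exp(-5*t)/5 + C1*cos(t)*exp(-3*t) + C2*exp(-3*t)*sin(t).
Apply the initial conditions: u(0) = -3/5 + C1 = 2 and u'(0) = 3 + C2 - 3*C1 = -4. Solving gives C1 = 13/5, C2 = 4/5.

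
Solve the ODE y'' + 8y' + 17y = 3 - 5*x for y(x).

Characteristic equation r² + 8r + 17 = 0 has discriminant (8)² - 4·(17) = -4 < 0, so r = -4 ± i.
Hence y_h = C1*cos(x)*exp(-4*x) + C2*exp(-4*x)*sin(x).
For the particular solution try y_p = A0 + A1*x. Substituting and matching coefficients of each power of x gives A0 = 91/289, A1 = -5/17, so y_p = 91/289 - 5*x/17.

y = 91/289 - 5*x/17 + C1*cos(x)*exp(-4*x) + C2*exp(-4*x)*sin(x)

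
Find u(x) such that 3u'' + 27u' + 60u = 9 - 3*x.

u = 69/400 - x/20 + C1*exp(-4*x) + C2*exp(-5*x)

Divide through by 3: u'' + 9u' + 20u = 3 - x.
Characteristic equation r² + 9r + 20 = 0 factors as (r + 4)(r + 5) = 0, so r = -4, -5.
Hence u_h = C1*exp(-4*x) + C2*exp(-5*x).
For the particular solution try u_p = A0 + A1*x. Substituting and matching coefficients of each power of x gives A0 = 69/400, A1 = -1/20, so u_p = 69/400 - x/20.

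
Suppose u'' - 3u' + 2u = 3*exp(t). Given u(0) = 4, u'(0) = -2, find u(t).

Characteristic equation r² - 3r + 2 = 0 factors as (r - 1)(r - 2) = 0, so r = 1, 2.
Hence u_h = C1*exp(t) + C2*exp(2*t).
Since exp(t) solves the homogeneous equation (r = 1 is a root of multiplicity 1), multiply the trial by t. Try u_p = A*t*exp(t). Substituting into the equation and dividing by exp(t) gives A = -3, so u_p = -3*t*exp(t).
General solution: u = C1*exp(t) + C2*exp(2*t) - 3*t*exp(t).
Apply the initial conditions: u(0) = C1 + C2 = 4 and u'(0) = -3 + C1 + 2*C2 = -2. Solving gives C1 = 7, C2 = -3.

u = -3*exp(2*t) + 7*exp(t) - 3*t*exp(t)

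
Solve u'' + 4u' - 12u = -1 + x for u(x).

u = 1/18 - x/12 + C1*exp(-6*x) + C2*exp(2*x)

Characteristic equation r² + 4r - 12 = 0 factors as (r + 6)(r - 2) = 0, so r = -6, 2.
Hence u_h = C1*exp(-6*x) + C2*exp(2*x).
For the particular solution try u_p = A0 + A1*x. Substituting and matching coefficients of each power of x gives A0 = 1/18, A1 = -1/12, so u_p = 1/18 - x/12.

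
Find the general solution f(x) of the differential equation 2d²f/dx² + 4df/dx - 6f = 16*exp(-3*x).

f = C1*exp(x) + C2*exp(-3*x) - 2*x*exp(-3*x)

Divide through by 2: f'' + 2f' - 3f = 8*exp(-3*x).
Characteristic equation r² + 2r - 3 = 0 factors as (r - 1)(r + 3) = 0, so r = 1, -3.
Hence f_h = C1*exp(x) + C2*exp(-3*x).
Since exp(-3*x) solves the homogeneous equation (r = -3 is a root of multiplicity 1), multiply the trial by x. Try f_p = A*x*exp(-3*x). Substituting into the equation and dividing by exp(-3*x) gives A = -2, so f_p = -2*x*exp(-3*x).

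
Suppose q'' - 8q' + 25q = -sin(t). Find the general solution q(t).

q = -3*sin(t)/80 - cos(t)/80 + C1*cos(3*t)*exp(4*t) + C2*exp(4*t)*sin(3*t)

Characteristic equation r² - 8r + 25 = 0 has discriminant (-8)² - 4·(25) = -36 < 0, so r = 4 ± 3i.
Hence q_h = C1*cos(3*t)*exp(4*t) + C2*exp(4*t)*sin(3*t).
Try q_p = A*cos(t) + B*sin(t). Substituting and equating the coefficients of cos(t) and sin(t) gives A = -1/80, B = -3/80, so q_p = -3*sin(t)/80 - cos(t)/80.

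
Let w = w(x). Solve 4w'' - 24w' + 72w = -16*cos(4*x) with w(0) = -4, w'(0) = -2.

w = -2*cos(4*x)/145 + 24*sin(4*x)/145 - 578*cos(3*x)*exp(3*x)/145 + 1348*exp(3*x)*sin(3*x)/435

Divide through by 4: w'' - 6w' + 18w = -4*cos(4*x).
Characteristic equation r² - 6r + 18 = 0 has discriminant (-6)² - 4·(18) = -36 < 0, so r = 3 ± 3i.
Hence w_h = C1*cos(3*x)*exp(3*x) + C2*exp(3*x)*sin(3*x).
Try w_p = A*cos(4*x) + B*sin(4*x). Substituting and equating the coefficients of cos(4x) and sin(4x) gives A = -2/145, B = 24/145, so w_p = -2*cos(4*x)/145 + 24*sin(4*x)/145.
General solution: w = -2*cos(4*x)/145 + 24*sin(4*x)/145 + C1*cos(3*x)*exp(3*x) + C2*exp(3*x)*sin(3*x).
Apply the initial conditions: w(0) = -2/145 + C1 = -4 and w'(0) = 96/145 + 3*C1 + 3*C2 = -2. Solving gives C1 = -578/145, C2 = 1348/435.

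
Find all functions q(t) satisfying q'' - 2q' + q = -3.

q = -3 + C1*exp(t) + C2*t*exp(t)

Characteristic equation r² - 2r + 1 = 0 has discriminant (-2)² - 4·(1) = 0, so r = 1 is a repeated root.
Hence q_h = (C1 + C2*t)*exp(t).
For the particular solution try q_p = A0. Substituting and matching coefficients of each power of t gives A0 = -3, so q_p = -3.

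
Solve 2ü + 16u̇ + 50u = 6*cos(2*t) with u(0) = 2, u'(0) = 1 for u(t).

Divide through by 2: u'' + 8u' + 25u = 3*cos(2*t).
Characteristic equation r² + 8r + 25 = 0 has discriminant (8)² - 4·(25) = -36 < 0, so r = -4 ± 3i.
Hence u_h = C1*cos(3*t)*exp(-4*t) + C2*exp(-4*t)*sin(3*t).
Try u_p = A*cos(2*t) + B*sin(2*t). Substituting and equating the coefficients of cos(2t) and sin(2t) gives A = 63/697, B = 48/697, so u_p = 48*sin(2*t)/697 + 63*cos(2*t)/697.
General solution: u = 48*sin(2*t)/697 + 63*cos(2*t)/697 + C1*cos(3*t)*exp(-4*t) + C2*exp(-4*t)*sin(3*t).
Apply the initial conditions: u(0) = 63/697 + C1 = 2 and u'(0) = 96/697 - 4*C1 + 3*C2 = 1. Solving gives C1 = 1331/697, C2 = 1975/697.

u = 48*sin(2*t)/697 + 63*cos(2*t)/697 + 1331*cos(3*t)*exp(-4*t)/697 + 1975*exp(-4*t)*sin(3*t)/697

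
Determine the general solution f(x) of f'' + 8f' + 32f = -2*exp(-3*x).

Characteristic equation r² + 8r + 32 = 0 has discriminant (8)² - 4·(32) = -64 < 0, so r = -4 ± 4i.
Hence f_h = C1*cos(4*x)*exp(-4*x) + C2*exp(-4*x)*sin(4*x).
Try f_p = A*exp(-3*x). Substituting into the equation and dividing by exp(-3*x) gives A = -2/17, so f_p = -2*exp(-3*x)/17.

f = -2*exp(-3*x)/17 + C1*cos(4*x)*exp(-4*x) + C2*exp(-4*x)*sin(4*x)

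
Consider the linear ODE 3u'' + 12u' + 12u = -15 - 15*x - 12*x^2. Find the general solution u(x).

u = -3/2 - x**2 + 3*x/4 + C1*exp(-2*x) + C2*x*exp(-2*x)

Divide through by 3: u'' + 4u' + 4u = -5 - 5*x - 4*x^2.
Characteristic equation r² + 4r + 4 = 0 has discriminant (4)² - 4·(4) = 0, so r = -2 is a repeated root.
Hence u_h = (C1 + C2*x)*exp(-2*x).
For the particular solution try u_p = A0 + A1*x + A2*x^2. Substituting and matching coefficients of each power of x gives A0 = -3/2, A1 = 3/4, A2 = -1, so u_p = -3/2 - x^2 + 3*x/4.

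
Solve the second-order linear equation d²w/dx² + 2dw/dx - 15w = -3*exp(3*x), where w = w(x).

w = C1*exp(3*x) + C2*exp(-5*x) - 3*x*exp(3*x)/8

Characteristic equation r² + 2r - 15 = 0 factors as (r - 3)(r + 5) = 0, so r = 3, -5.
Hence w_h = C1*exp(3*x) + C2*exp(-5*x).
Since exp(3*x) solves the homogeneous equation (r = 3 is a root of multiplicity 1), multiply the trial by x. Try w_p = A*x*exp(3*x). Substituting into the equation and dividing by exp(3*x) gives A = -3/8, so w_p = -3*x*exp(3*x)/8.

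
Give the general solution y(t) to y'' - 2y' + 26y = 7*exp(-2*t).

y = 7*exp(-2*t)/34 + C1*cos(5*t)*exp(t) + C2*exp(t)*sin(5*t)

Characteristic equation r² - 2r + 26 = 0 has discriminant (-2)² - 4·(26) = -100 < 0, so r = 1 ± 5i.
Hence y_h = C1*cos(5*t)*exp(t) + C2*exp(t)*sin(5*t).
Try y_p = A*exp(-2*t). Substituting into the equation and dividing by exp(-2*t) gives A = 7/34, so y_p = 7*exp(-2*t)/34.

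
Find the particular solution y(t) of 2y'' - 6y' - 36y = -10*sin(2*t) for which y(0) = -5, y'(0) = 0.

y = -380*exp(-3*t)/117 - 61*exp(6*t)/36 - 3*cos(2*t)/52 + 11*sin(2*t)/52

Divide through by 2: y'' - 3y' - 18y = -5*sin(2*t).
Characteristic equation r² - 3r - 18 = 0 factors as (r + 3)(r - 6) = 0, so r = -3, 6.
Hence y_h = C1*exp(-3*t) + C2*exp(6*t).
Try y_p = A*cos(2*t) + B*sin(2*t). Substituting and equating the coefficients of cos(2t) and sin(2t) gives A = -3/52, B = 11/52, so y_p = -3*cos(2*t)/52 + 11*sin(2*t)/52.
General solution: y = -3*cos(2*t)/52 + 11*sin(2*t)/52 + C1*exp(-3*t) + C2*exp(6*t).
Apply the initial conditions: y(0) = -3/52 + C1 + C2 = -5 and y'(0) = 11/26 - 3*C1 + 6*C2 = 0. Solving gives C1 = -380/117, C2 = -61/36.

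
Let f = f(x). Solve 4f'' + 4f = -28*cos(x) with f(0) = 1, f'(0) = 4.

f = 4*sin(x) - 7*x*sin(x)/2 + cos(x)

Divide through by 4: f'' + f = -7*cos(x).
Characteristic equation r² + 1 = 0 has discriminant (0)² - 4·(1) = -4 < 0, so r = ± i.
Hence f_h = C1*cos(x) + C2*sin(x).
Since ±1i are characteristic roots, multiply the trial by x. Try f_p = x*(A*cos(x) + B*sin(x)). Substituting and equating the coefficients of cos(x) and sin(x) gives A = 0, B = -7/2, so f_p = -7*x*sin(x)/2.
General solution: f = C1*cos(x) + C2*sin(x) - 7*x*sin(x)/2.
Apply the initial conditions: f(0) = C1 = 1 and f'(0) = C2 = 4. Solving gives C1 = 1, C2 = 4.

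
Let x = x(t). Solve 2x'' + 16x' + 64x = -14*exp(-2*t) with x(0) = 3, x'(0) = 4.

Divide through by 2: x'' + 8x' + 32x = -7*exp(-2*t).
Characteristic equation r² + 8r + 32 = 0 has discriminant (8)² - 4·(32) = -64 < 0, so r = -4 ± 4i.
Hence x_h = C1*cos(4*t)*exp(-4*t) + C2*exp(-4*t)*sin(4*t).
Try x_p = A*exp(-2*t). Substituting into the equation and dividing by exp(-2*t) gives A = -7/20, so x_p = -7*exp(-2*t)/20.
General solution: x = -7*exp(-2*t)/20 + C1*cos(4*t)*exp(-4*t) + C2*exp(-4*t)*sin(4*t).
Apply the initial conditions: x(0) = -7/20 + C1 = 3 and x'(0) = 7/10 - 4*C1 + 4*C2 = 4. Solving gives C1 = 67/20, C2 = 167/40.

x = -7*exp(-2*t)/20 + 67*cos(4*t)*exp(-4*t)/20 + 167*exp(-4*t)*sin(4*t)/40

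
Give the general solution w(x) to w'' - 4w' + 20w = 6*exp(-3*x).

Characteristic equation r² - 4r + 20 = 0 has discriminant (-4)² - 4·(20) = -64 < 0, so r = 2 ± 4i.
Hence w_h = C1*cos(4*x)*exp(2*x) + C2*exp(2*x)*sin(4*x).
Try w_p = A*exp(-3*x). Substituting into the equation and dividing by exp(-3*x) gives A = 6/41, so w_p = 6*exp(-3*x)/41.

w = 6*exp(-3*x)/41 + C1*cos(4*x)*exp(2*x) + C2*exp(2*x)*sin(4*x)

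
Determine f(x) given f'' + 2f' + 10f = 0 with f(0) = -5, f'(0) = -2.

f = -5*cos(3*x)*exp(-x) - 7*exp(-x)*sin(3*x)/3

Characteristic equation r² + 2r + 10 = 0 has discriminant (2)² - 4·(10) = -36 < 0, so r = -1 ± 3i.
Hence f_h = C1*cos(3*x)*exp(-x) + C2*exp(-x)*sin(3*x).
Apply the initial conditions: f(0) = C1 = -5 and f'(0) = -C1 + 3*C2 = -2. Solving gives C1 = -5, C2 = -7/3.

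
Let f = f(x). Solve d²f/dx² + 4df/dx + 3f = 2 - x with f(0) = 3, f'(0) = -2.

Characteristic equation r² + 4r + 3 = 0 factors as (r + 3)(r + 1) = 0, so r = -3, -1.
Hence f_h = C1*exp(-3*x) + C2*exp(-x).
For the particular solution try f_p = A0 + A1*x. Substituting and matching coefficients of each power of x gives A0 = 10/9, A1 = -1/3, so f_p = 10/9 - x/3.
General solution: f = 10/9 - x/3 + C1*exp(-3*x) + C2*exp(-x).
Apply the initial conditions: f(0) = 10/9 + C1 + C2 = 3 and f'(0) = -1/3 - C2 - 3*C1 = -2. Solving gives C1 = -1/9, C2 = 2.

f = 10/9 + 2*exp(-x) - x/3 - exp(-3*x)/9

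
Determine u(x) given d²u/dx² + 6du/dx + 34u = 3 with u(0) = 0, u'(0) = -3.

u = 3/34 - 111*exp(-3*x)*sin(5*x)/170 - 3*cos(5*x)*exp(-3*x)/34

Characteristic equation r² + 6r + 34 = 0 has discriminant (6)² - 4·(34) = -100 < 0, so r = -3 ± 5i.
Hence u_h = C1*cos(5*x)*exp(-3*x) + C2*exp(-3*x)*sin(5*x).
For the particular solution try u_p = A0. Substituting and matching coefficients of each power of x gives A0 = 3/34, so u_p = 3/34.
General solution: u = 3/34 + C1*cos(5*x)*exp(-3*x) + C2*exp(-3*x)*sin(5*x).
Apply the initial conditions: u(0) = 3/34 + C1 = 0 and u'(0) = -3*C1 + 5*C2 = -3. Solving gives C1 = -3/34, C2 = -111/170.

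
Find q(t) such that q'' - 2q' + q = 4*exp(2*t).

q = 4*exp(2*t) + C1*exp(t) + C2*t*exp(t)

Characteristic equation r² - 2r + 1 = 0 has discriminant (-2)² - 4·(1) = 0, so r = 1 is a repeated root.
Hence q_h = (C1 + C2*t)*exp(t).
Try q_p = A*exp(2*t). Substituting into the equation and dividing by exp(2*t) gives A = 4, so q_p = 4*exp(2*t).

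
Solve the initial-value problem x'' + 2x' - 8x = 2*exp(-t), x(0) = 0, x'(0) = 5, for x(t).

Characteristic equation r² + 2r - 8 = 0 factors as (r - 2)(r + 4) = 0, so r = 2, -4.
Hence x_h = C1*exp(2*t) + C2*exp(-4*t).
Try x_p = A*exp(-t). Substituting into the equation and dividing by exp(-t) gives A = -2/9, so x_p = -2*exp(-t)/9.
General solution: x = -2*exp(-t)/9 + C1*exp(2*t) + C2*exp(-4*t).
Apply the initial conditions: x(0) = -2/9 + C1 + C2 = 0 and x'(0) = 2/9 - 4*C2 + 2*C1 = 5. Solving gives C1 = 17/18, C2 = -13/18.

x = -13*exp(-4*t)/18 - 2*exp(-t)/9 + 17*exp(2*t)/18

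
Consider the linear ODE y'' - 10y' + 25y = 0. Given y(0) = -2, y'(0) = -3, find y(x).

y = -2*exp(5*x) + 7*x*exp(5*x)

Characteristic equation r² - 10r + 25 = 0 has discriminant (-10)² - 4·(25) = 0, so r = 5 is a repeated root.
Hence y_h = (C1 + C2*x)*exp(5*x).
Apply the initial conditions: y(0) = C1 = -2 and y'(0) = C2 + 5*C1 = -3. Solving gives C1 = -2, C2 = 7.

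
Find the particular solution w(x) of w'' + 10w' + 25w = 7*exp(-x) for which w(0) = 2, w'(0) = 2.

Characteristic equation r² + 10r + 25 = 0 has discriminant (10)² - 4·(25) = 0, so r = -5 is a repeated root.
Hence w_h = (C1 + C2*x)*exp(-5*x).
Try w_p = A*exp(-x). Substituting into the equation and dividing by exp(-x) gives A = 7/16, so w_p = 7*exp(-x)/16.
General solution: w = 7*exp(-x)/16 + C1*exp(-5*x) + C2*x*exp(-5*x).
Apply the initial conditions: w(0) = 7/16 + C1 = 2 and w'(0) = -7/16 + C2 - 5*C1 = 2. Solving gives C1 = 25/16, C2 = 41/4.

w = 7*exp(-x)/16 + 25*exp(-5*x)/16 + 41*x*exp(-5*x)/4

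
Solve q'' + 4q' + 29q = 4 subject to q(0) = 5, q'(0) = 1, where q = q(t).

Characteristic equation r² + 4r + 29 = 0 has discriminant (4)² - 4·(29) = -100 < 0, so r = -2 ± 5i.
Hence q_h = C1*cos(5*t)*exp(-2*t) + C2*exp(-2*t)*sin(5*t).
For the particular solution try q_p = A0. Substituting and matching coefficients of each power of t gives A0 = 4/29, so q_p = 4/29.
General solution: q = 4/29 + C1*cos(5*t)*exp(-2*t) + C2*exp(-2*t)*sin(5*t).
Apply the initial conditions: q(0) = 4/29 + C1 = 5 and q'(0) = -2*C1 + 5*C2 = 1. Solving gives C1 = 141/29, C2 = 311/145.

q = 4/29 + 141*cos(5*t)*exp(-2*t)/29 + 311*exp(-2*t)*sin(5*t)/145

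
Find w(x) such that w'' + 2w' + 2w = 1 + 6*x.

Characteristic equation r² + 2r + 2 = 0 has discriminant (2)² - 4·(2) = -4 < 0, so r = -1 ± i.
Hence w_h = C1*cos(x)*exp(-x) + C2*exp(-x)*sin(x).
For the particular solution try w_p = A0 + A1*x. Substituting and matching coefficients of each power of x gives A0 = -5/2, A1 = 3, so w_p = -5/2 + 3*x.

w = -5/2 + 3*x + C1*cos(x)*exp(-x) + C2*exp(-x)*sin(x)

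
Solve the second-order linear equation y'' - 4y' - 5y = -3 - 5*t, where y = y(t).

Characteristic equation r² - 4r - 5 = 0 factors as (r + 1)(r - 5) = 0, so r = -1, 5.
Hence y_h = C1*exp(-t) + C2*exp(5*t).
For the particular solution try y_p = A0 + A1*t. Substituting and matching coefficients of each power of t gives A0 = -1/5, A1 = 1, so y_p = -1/5 + t.

y = -1/5 + t + C1*exp(-t) + C2*exp(5*t)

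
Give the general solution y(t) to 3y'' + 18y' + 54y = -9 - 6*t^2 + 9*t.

y = -19/81 - t**2/9 + 13*t/54 + C1*cos(3*t)*exp(-3*t) + C2*exp(-3*t)*sin(3*t)

Divide through by 3: y'' + 6y' + 18y = -3 - 2*t^2 + 3*t.
Characteristic equation r² + 6r + 18 = 0 has discriminant (6)² - 4·(18) = -36 < 0, so r = -3 ± 3i.
Hence y_h = C1*cos(3*t)*exp(-3*t) + C2*exp(-3*t)*sin(3*t).
For the particular solution try y_p = A0 + A1*t + A2*t^2. Substituting and matching coefficients of each power of t gives A0 = -19/81, A1 = 13/54, A2 = -1/9, so y_p = -19/81 - t^2/9 + 13*t/54.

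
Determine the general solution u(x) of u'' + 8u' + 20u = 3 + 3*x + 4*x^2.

u = 67/500 - x/100 + x**2/5 + C1*cos(2*x)*exp(-4*x) + C2*exp(-4*x)*sin(2*x)

Characteristic equation r² + 8r + 20 = 0 has discriminant (8)² - 4·(20) = -16 < 0, so r = -4 ± 2i.
Hence u_h = C1*cos(2*x)*exp(-4*x) + C2*exp(-4*x)*sin(2*x).
For the particular solution try u_p = A0 + A1*x + A2*x^2. Substituting and matching coefficients of each power of x gives A0 = 67/500, A1 = -1/100, A2 = 1/5, so u_p = 67/500 - x/100 + x^2/5.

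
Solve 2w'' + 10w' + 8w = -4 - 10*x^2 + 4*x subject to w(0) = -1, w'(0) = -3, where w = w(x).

Divide through by 2: w'' + 5w' + 4w = -2 - 5*x^2 + 2*x.
Characteristic equation r² + 5r + 4 = 0 factors as (r + 1)(r + 4) = 0, so r = -1, -4.
Hence w_h = C1*exp(-x) + C2*exp(-4*x).
For the particular solution try w_p = A0 + A1*x + A2*x^2. Substituting and matching coefficients of each power of x gives A0 = -141/32, A1 = 29/8, A2 = -5/4, so w_p = -141/32 - 5*x^2/4 + 29*x/8.
General solution: w = -141/32 - 5*x^2/4 + 29*x/8 + C1*exp(-x) + C2*exp(-4*x).
Apply the initial conditions: w(0) = -141/32 + C1 + C2 = -1 and w'(0) = 29/8 - C1 - 4*C2 = -3. Solving gives C1 = 7/3, C2 = 103/96.

w = -141/32 - 5*x**2/4 + 7*exp(-x)/3 + 29*x/8 + 103*exp(-4*x)/96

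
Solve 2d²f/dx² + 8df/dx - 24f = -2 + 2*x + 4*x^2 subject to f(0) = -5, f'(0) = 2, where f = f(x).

Divide through by 2: f'' + 4f' - 12f = -1 + x + 2*x^2.
Characteristic equation r² + 4r - 12 = 0 factors as (r - 2)(r + 6) = 0, so r = 2, -6.
Hence f_h = C1*exp(2*x) + C2*exp(-6*x).
For the particular solution try f_p = A0 + A1*x + A2*x^2. Substituting and matching coefficients of each power of x gives A0 = -1/108, A1 = -7/36, A2 = -1/6, so f_p = -1/108 - 7*x/36 - x^2/6.
General solution: f = -1/108 - 7*x/36 - x^2/6 + C1*exp(2*x) + C2*exp(-6*x).
Apply the initial conditions: f(0) = -1/108 + C1 + C2 = -5 and f'(0) = -7/36 - 6*C2 + 2*C1 = 2. Solving gives C1 = -111/32, C2 = -1315/864.

f = -1/108 - 1315*exp(-6*x)/864 - 111*exp(2*x)/32 - 7*x/36 - x**2/6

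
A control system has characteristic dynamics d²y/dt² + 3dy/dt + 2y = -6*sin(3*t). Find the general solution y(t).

y = 21*sin(3*t)/65 + 27*cos(3*t)/65 + C1*exp(-t) + C2*exp(-2*t)

Characteristic equation r² + 3r + 2 = 0 factors as (r + 1)(r + 2) = 0, so r = -1, -2.
Hence y_h = C1*exp(-t) + C2*exp(-2*t).
Try y_p = A*cos(3*t) + B*sin(3*t). Substituting and equating the coefficients of cos(3t) and sin(3t) gives A = 27/65, B = 21/65, so y_p = 21*sin(3*t)/65 + 27*cos(3*t)/65.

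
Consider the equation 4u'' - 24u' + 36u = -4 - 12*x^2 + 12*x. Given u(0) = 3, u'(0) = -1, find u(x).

u = -1/9 - x**2/3 - x/9 + 28*exp(3*x)/9 - 92*x*exp(3*x)/9

Divide through by 4: u'' - 6u' + 9u = -1 - 3*x^2 + 3*x.
Characteristic equation r² - 6r + 9 = 0 has discriminant (-6)² - 4·(9) = 0, so r = 3 is a repeated root.
Hence u_h = (C1 + C2*x)*exp(3*x).
For the particular solution try u_p = A0 + A1*x + A2*x^2. Substituting and matching coefficients of each power of x gives A0 = -1/9, A1 = -1/9, A2 = -1/3, so u_p = -1/9 - x^2/3 - x/9.
General solution: u = -1/9 - x^2/3 - x/9 + C1*exp(3*x) + C2*x*exp(3*x).
Apply the initial conditions: u(0) = -1/9 + C1 = 3 and u'(0) = -1/9 + C2 + 3*C1 = -1. Solving gives C1 = 28/9, C2 = -92/9.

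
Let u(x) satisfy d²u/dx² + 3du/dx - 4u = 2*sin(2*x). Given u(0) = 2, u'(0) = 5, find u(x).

u = -16*exp(-4*x)/25 - 4*sin(2*x)/25 - 3*cos(2*x)/25 + 69*exp(x)/25

Characteristic equation r² + 3r - 4 = 0 factors as (r - 1)(r + 4) = 0, so r = 1, -4.
Hence u_h = C1*exp(x) + C2*exp(-4*x).
Try u_p = A*cos(2*x) + B*sin(2*x). Substituting and equating the coefficients of cos(2x) and sin(2x) gives A = -3/25, B = -4/25, so u_p = -4*sin(2*x)/25 - 3*cos(2*x)/25.
General solution: u = -4*sin(2*x)/25 - 3*cos(2*x)/25 + C1*exp(x) + C2*exp(-4*x).
Apply the initial conditions: u(0) = -3/25 + C1 + C2 = 2 and u'(0) = -8/25 + C1 - 4*C2 = 5. Solving gives C1 = 69/25, C2 = -16/25.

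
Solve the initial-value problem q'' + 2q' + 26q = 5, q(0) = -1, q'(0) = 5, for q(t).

Characteristic equation r² + 2r + 26 = 0 has discriminant (2)² - 4·(26) = -100 < 0, so r = -1 ± 5i.
Hence q_h = C1*cos(5*t)*exp(-t) + C2*exp(-t)*sin(5*t).
For the particular solution try q_p = A0. Substituting and matching coefficients of each power of t gives A0 = 5/26, so q_p = 5/26.
General solution: q = 5/26 + C1*cos(5*t)*exp(-t) + C2*exp(-t)*sin(5*t).
Apply the initial conditions: q(0) = 5/26 + C1 = -1 and q'(0) = -C1 + 5*C2 = 5. Solving gives C1 = -31/26, C2 = 99/130.

q = 5/26 - 31*cos(5*t)*exp(-t)/26 + 99*exp(-t)*sin(5*t)/130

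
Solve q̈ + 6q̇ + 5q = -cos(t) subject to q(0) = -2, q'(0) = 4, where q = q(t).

q = -57*exp(-5*t)/104 - 11*exp(-t)/8 - 3*sin(t)/26 - cos(t)/13

Characteristic equation r² + 6r + 5 = 0 factors as (r + 5)(r + 1) = 0, so r = -5, -1.
Hence q_h = C1*exp(-5*t) + C2*exp(-t).
Try q_p = A*cos(t) + B*sin(t). Substituting and equating the coefficients of cos(t) and sin(t) gives A = -1/13, B = -3/26, so q_p = -3*sin(t)/26 - cos(t)/13.
General solution: q = -3*sin(t)/26 - cos(t)/13 + C1*exp(-5*t) + C2*exp(-t).
Apply the initial conditions: q(0) = -1/13 + C1 + C2 = -2 and q'(0) = -3/26 - C2 - 5*C1 = 4. Solving gives C1 = -57/104, C2 = -11/8.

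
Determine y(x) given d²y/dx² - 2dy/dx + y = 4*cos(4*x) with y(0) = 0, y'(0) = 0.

y = -60*cos(4*x)/289 - 32*sin(4*x)/289 + 60*exp(x)/289 + 4*x*exp(x)/17

Characteristic equation r² - 2r + 1 = 0 has discriminant (-2)² - 4·(1) = 0, so r = 1 is a repeated root.
Hence y_h = (C1 + C2*x)*exp(x).
Try y_p = A*cos(4*x) + B*sin(4*x). Substituting and equating the coefficients of cos(4x) and sin(4x) gives A = -60/289, B = -32/289, so y_p = -60*cos(4*x)/289 - 32*sin(4*x)/289.
General solution: y = -60*cos(4*x)/289 - 32*sin(4*x)/289 + C1*exp(x) + C2*x*exp(x).
Apply the initial conditions: y(0) = -60/289 + C1 = 0 and y'(0) = -128/289 + C1 + C2 = 0. Solving gives C1 = 60/289, C2 = 4/17.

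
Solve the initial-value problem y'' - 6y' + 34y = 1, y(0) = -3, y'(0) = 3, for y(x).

Characteristic equation r² - 6r + 34 = 0 has discriminant (-6)² - 4·(34) = -100 < 0, so r = 3 ± 5i.
Hence y_h = C1*cos(5*x)*exp(3*x) + C2*exp(3*x)*sin(5*x).
For the particular solution try y_p = A0. Substituting and matching coefficients of each power of x gives A0 = 1/34, so y_p = 1/34.
General solution: y = 1/34 + C1*cos(5*x)*exp(3*x) + C2*exp(3*x)*sin(5*x).
Apply the initial conditions: y(0) = 1/34 + C1 = -3 and y'(0) = 3*C1 + 5*C2 = 3. Solving gives C1 = -103/34, C2 = 411/170.

y = 1/34 - 103*cos(5*x)*exp(3*x)/34 + 411*exp(3*x)*sin(5*x)/170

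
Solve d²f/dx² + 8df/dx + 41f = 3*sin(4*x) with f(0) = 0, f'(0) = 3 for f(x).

Characteristic equation r² + 8r + 41 = 0 has discriminant (8)² - 4·(41) = -100 < 0, so r = -4 ± 5i.
Hence f_h = C1*cos(5*x)*exp(-4*x) + C2*exp(-4*x)*sin(5*x).
Try f_p = A*cos(4*x) + B*sin(4*x). Substituting and equating the coefficients of cos(4x) and sin(4x) gives A = -96/1649, B = 75/1649, so f_p = -96*cos(4*x)/1649 + 75*sin(4*x)/1649.
General solution: f = -96*cos(4*x)/1649 + 75*sin(4*x)/1649 + C1*cos(5*x)*exp(-4*x) + C2*exp(-4*x)*sin(5*x).
Apply the initial conditions: f(0) = -96/1649 + C1 = 0 and f'(0) = 300/1649 - 4*C1 + 5*C2 = 3. Solving gives C1 = 96/1649, C2 = 5031/8245.

f = -96*cos(4*x)/1649 + 75*sin(4*x)/1649 + 96*cos(5*x)*exp(-4*x)/1649 + 5031*exp(-4*x)*sin(5*x)/8245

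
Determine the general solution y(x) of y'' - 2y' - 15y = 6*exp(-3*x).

Characteristic equation r² - 2r - 15 = 0 factors as (r + 3)(r - 5) = 0, so r = -3, 5.
Hence y_h = C1*exp(-3*x) + C2*exp(5*x).
Since exp(-3*x) solves the homogeneous equation (r = -3 is a root of multiplicity 1), multiply the trial by x. Try y_p = A*x*exp(-3*x). Substituting into the equation and dividing by exp(-3*x) gives A = -3/4, so y_p = -3*x*exp(-3*x)/4.

y = C1*exp(-3*x) + C2*exp(5*x) - 3*x*exp(-3*x)/4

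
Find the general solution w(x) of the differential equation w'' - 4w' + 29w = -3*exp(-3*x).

Characteristic equation r² - 4r + 29 = 0 has discriminant (-4)² - 4·(29) = -100 < 0, so r = 2 ± 5i.
Hence w_h = C1*cos(5*x)*exp(2*x) + C2*exp(2*x)*sin(5*x).
Try w_p = A*exp(-3*x). Substituting into the equation and dividing by exp(-3*x) gives A = -3/50, so w_p = -3*exp(-3*x)/50.

w = -3*exp(-3*x)/50 + C1*cos(5*x)*exp(2*x) + C2*exp(2*x)*sin(5*x)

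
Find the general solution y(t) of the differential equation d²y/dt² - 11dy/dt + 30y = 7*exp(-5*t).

Characteristic equation r² - 11r + 30 = 0 factors as (r - 6)(r - 5) = 0, so r = 6, 5.
Hence y_h = C1*exp(6*t) + C2*exp(5*t).
Try y_p = A*exp(-5*t). Substituting into the equation and dividing by exp(-5*t) gives A = 7/110, so y_p = 7*exp(-5*t)/110.

y = 7*exp(-5*t)/110 + C1*exp(6*t) + C2*exp(5*t)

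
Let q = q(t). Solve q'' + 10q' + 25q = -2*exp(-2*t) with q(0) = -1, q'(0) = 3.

Characteristic equation r² + 10r + 25 = 0 has discriminant (10)² - 4·(25) = 0, so r = -5 is a repeated root.
Hence q_h = (C1 + C2*t)*exp(-5*t).
Try q_p = A*exp(-2*t). Substituting into the equation and dividing by exp(-2*t) gives A = -2/9, so q_p = -2*exp(-2*t)/9.
General solution: q = -2*exp(-2*t)/9 + C1*exp(-5*t) + C2*t*exp(-5*t).
Apply the initial conditions: q(0) = -2/9 + C1 = -1 and q'(0) = 4/9 + C2 - 5*C1 = 3. Solving gives C1 = -7/9, C2 = -4/3.

q = -7*exp(-5*t)/9 - 2*exp(-2*t)/9 - 4*t*exp(-5*t)/3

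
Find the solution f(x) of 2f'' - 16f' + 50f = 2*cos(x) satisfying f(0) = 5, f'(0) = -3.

f = -sin(x)/80 + 3*cos(x)/80 - 609*exp(4*x)*sin(3*x)/80 + 397*cos(3*x)*exp(4*x)/80

Divide through by 2: f'' - 8f' + 25f = cos(x).
Characteristic equation r² - 8r + 25 = 0 has discriminant (-8)² - 4·(25) = -36 < 0, so r = 4 ± 3i.
Hence f_h = C1*cos(3*x)*exp(4*x) + C2*exp(4*x)*sin(3*x).
Try f_p = A*cos(x) + B*sin(x). Substituting and equating the coefficients of cos(x) and sin(x) gives A = 3/80, B = -1/80, so f_p = -sin(x)/80 + 3*cos(x)/80.
General solution: f = -sin(x)/80 + 3*cos(x)/80 + C1*cos(3*x)*exp(4*x) + C2*exp(4*x)*sin(3*x).
Apply the initial conditions: f(0) = 3/80 + C1 = 5 and f'(0) = -1/80 + 3*C2 + 4*C1 = -3. Solving gives C1 = 397/80, C2 = -609/80.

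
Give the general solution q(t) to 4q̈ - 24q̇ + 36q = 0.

q = C1*exp(3*t) + C2*t*exp(3*t)

Divide through by 4: q'' - 6q' + 9q = 0.
Characteristic equation r² - 6r + 9 = 0 has discriminant (-6)² - 4·(9) = 0, so r = 3 is a repeated root.
Hence q_h = (C1 + C2*t)*exp(3*t).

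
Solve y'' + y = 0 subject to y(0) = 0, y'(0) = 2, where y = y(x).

Characteristic equation r² + 1 = 0 has discriminant (0)² - 4·(1) = -4 < 0, so r = ± i.
Hence y_h = C1*cos(x) + C2*sin(x).
Apply the initial conditions: y(0) = C1 = 0 and y'(0) = C2 = 2. Solving gives C1 = 0, C2 = 2.

y = 2*sin(x)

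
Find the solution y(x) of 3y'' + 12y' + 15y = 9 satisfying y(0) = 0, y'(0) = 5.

y = 3/5 - 3*cos(x)*exp(-2*x)/5 + 19*exp(-2*x)*sin(x)/5

Divide through by 3: y'' + 4y' + 5y = 3.
Characteristic equation r² + 4r + 5 = 0 has discriminant (4)² - 4·(5) = -4 < 0, so r = -2 ± i.
Hence y_h = C1*cos(x)*exp(-2*x) + C2*exp(-2*x)*sin(x).
For the particular solution try y_p = A0. Substituting and matching coefficients of each power of x gives A0 = 3/5, so y_p = 3/5.
General solution: y = 3/5 + C1*cos(x)*exp(-2*x) + C2*exp(-2*x)*sin(x).
Apply the initial conditions: y(0) = 3/5 + C1 = 0 and y'(0) = C2 - 2*C1 = 5. Solving gives C1 = -3/5, C2 = 19/5.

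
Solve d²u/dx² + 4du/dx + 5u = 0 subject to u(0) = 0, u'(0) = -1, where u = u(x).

Characteristic equation r² + 4r + 5 = 0 has discriminant (4)² - 4·(5) = -4 < 0, so r = -2 ± i.
Hence u_h = C1*cos(x)*exp(-2*x) + C2*exp(-2*x)*sin(x).
Apply the initial conditions: u(0) = C1 = 0 and u'(0) = C2 - 2*C1 = -1. Solving gives C1 = 0, C2 = -1.

u = -exp(-2*x)*sin(x)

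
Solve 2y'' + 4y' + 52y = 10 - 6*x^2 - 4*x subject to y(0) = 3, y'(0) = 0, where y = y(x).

y = 452/2197 - 10*x/169 - 3*x**2/26 + 6139*cos(5*x)*exp(-x)/2197 + 6269*exp(-x)*sin(5*x)/10985

Divide through by 2: y'' + 2y' + 26y = 5 - 3*x^2 - 2*x.
Characteristic equation r² + 2r + 26 = 0 has discriminant (2)² - 4·(26) = -100 < 0, so r = -1 ± 5i.
Hence y_h = C1*cos(5*x)*exp(-x) + C2*exp(-x)*sin(5*x).
For the particular solution try y_p = A0 + A1*x + A2*x^2. Substituting and matching coefficients of each power of x gives A0 = 452/2197, A1 = -10/169, A2 = -3/26, so y_p = 452/2197 - 10*x/169 - 3*x^2/26.
General solution: y = 452/2197 - 10*x/169 - 3*x^2/26 + C1*cos(5*x)*exp(-x) + C2*exp(-x)*sin(5*x).
Apply the initial conditions: y(0) = 452/2197 + C1 = 3 and y'(0) = -10/169 - C1 + 5*C2 = 0. Solving gives C1 = 6139/2197, C2 = 6269/10985.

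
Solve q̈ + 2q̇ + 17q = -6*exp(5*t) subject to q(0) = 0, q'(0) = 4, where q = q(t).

Characteristic equation r² + 2r + 17 = 0 has discriminant (2)² - 4·(17) = -64 < 0, so r = -1 ± 4i.
Hence q_h = C1*cos(4*t)*exp(-t) + C2*exp(-t)*sin(4*t).
Try q_p = A*exp(5*t). Substituting into the equation and dividing by exp(5*t) gives A = -3/26, so q_p = -3*exp(5*t)/26.
General solution: q = -3*exp(5*t)/26 + C1*cos(4*t)*exp(-t) + C2*exp(-t)*sin(4*t).
Apply the initial conditions: q(0) = -3/26 + C1 = 0 and q'(0) = -15/26 - C1 + 4*C2 = 4. Solving gives C1 = 3/26, C2 = 61/52.

q = -3*exp(5*t)/26 + 3*cos(4*t)*exp(-t)/26 + 61*exp(-t)*sin(4*t)/52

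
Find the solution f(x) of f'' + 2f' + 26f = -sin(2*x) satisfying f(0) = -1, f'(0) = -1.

f = -11*sin(2*x)/250 + cos(2*x)/125 - 126*cos(5*x)*exp(-x)/125 - 48*exp(-x)*sin(5*x)/125

Characteristic equation r² + 2r + 26 = 0 has discriminant (2)² - 4·(26) = -100 < 0, so r = -1 ± 5i.
Hence f_h = C1*cos(5*x)*exp(-x) + C2*exp(-x)*sin(5*x).
Try f_p = A*cos(2*x) + B*sin(2*x). Substituting and equating the coefficients of cos(2x) and sin(2x) gives A = 1/125, B = -11/250, so f_p = -11*sin(2*x)/250 + cos(2*x)/125.
General solution: f = -11*sin(2*x)/250 + cos(2*x)/125 + C1*cos(5*x)*exp(-x) + C2*exp(-x)*sin(5*x).
Apply the initial conditions: f(0) = 1/125 + C1 = -1 and f'(0) = -11/125 - C1 + 5*C2 = -1. Solving gives C1 = -126/125, C2 = -48/125.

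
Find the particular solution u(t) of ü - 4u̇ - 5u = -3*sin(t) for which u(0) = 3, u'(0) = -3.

Characteristic equation r² - 4r - 5 = 0 factors as (r - 5)(r + 1) = 0, so r = 5, -1.
Hence u_h = C1*exp(5*t) + C2*exp(-t).
Try u_p = A*cos(t) + B*sin(t). Substituting and equating the coefficients of cos(t) and sin(t) gives A = -3/13, B = 9/26, so u_p = -3*cos(t)/13 + 9*sin(t)/26.
General solution: u = -3*cos(t)/13 + 9*sin(t)/26 + C1*exp(5*t) + C2*exp(-t).
Apply the initial conditions: u(0) = -3/13 + C1 + C2 = 3 and u'(0) = 9/26 - C2 + 5*C1 = -3. Solving gives C1 = -1/52, C2 = 13/4.

u = -3*cos(t)/13 - exp(5*t)/52 + 9*sin(t)/26 + 13*exp(-t)/4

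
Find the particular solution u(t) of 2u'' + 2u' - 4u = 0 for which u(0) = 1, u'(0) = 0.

u = exp(-2*t)/3 + 2*exp(t)/3

Divide through by 2: u'' + u' - 2u = 0.
Characteristic equation r² + r - 2 = 0 factors as (r - 1)(r + 2) = 0, so r = 1, -2.
Hence u_h = C1*exp(t) + C2*exp(-2*t).
Apply the initial conditions: u(0) = C1 + C2 = 1 and u'(0) = C1 - 2*C2 = 0. Solving gives C1 = 2/3, C2 = 1/3.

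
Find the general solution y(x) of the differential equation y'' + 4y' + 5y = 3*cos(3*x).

y = -3*cos(3*x)/40 + 9*sin(3*x)/40 + C1*cos(x)*exp(-2*x) + C2*exp(-2*x)*sin(x)

Characteristic equation r² + 4r + 5 = 0 has discriminant (4)² - 4·(5) = -4 < 0, so r = -2 ± i.
Hence y_h = C1*cos(x)*exp(-2*x) + C2*exp(-2*x)*sin(x).
Try y_p = A*cos(3*x) + B*sin(3*x). Substituting and equating the coefficients of cos(3x) and sin(3x) gives A = -3/40, B = 9/40, so y_p = -3*cos(3*x)/40 + 9*sin(3*x)/40.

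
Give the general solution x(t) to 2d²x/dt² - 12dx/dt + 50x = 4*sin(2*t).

Divide through by 2: x'' - 6x' + 25x = 2*sin(2*t).
Characteristic equation r² - 6r + 25 = 0 has discriminant (-6)² - 4·(25) = -64 < 0, so r = 3 ± 4i.
Hence x_h = C1*cos(4*t)*exp(3*t) + C2*exp(3*t)*sin(4*t).
Try x_p = A*cos(2*t) + B*sin(2*t). Substituting and equating the coefficients of cos(2t) and sin(2t) gives A = 8/195, B = 14/195, so x_p = 8*cos(2*t)/195 + 14*sin(2*t)/195.

x = 8*cos(2*t)/195 + 14*sin(2*t)/195 + C1*cos(4*t)*exp(3*t) + C2*exp(3*t)*sin(4*t)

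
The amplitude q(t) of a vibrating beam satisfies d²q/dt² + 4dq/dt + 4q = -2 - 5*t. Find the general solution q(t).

q = 3/4 - 5*t/4 + C1*exp(-2*t) + C2*t*exp(-2*t)

Characteristic equation r² + 4r + 4 = 0 has discriminant (4)² - 4·(4) = 0, so r = -2 is a repeated root.
Hence q_h = (C1 + C2*t)*exp(-2*t).
For the particular solution try q_p = A0 + A1*t. Substituting and matching coefficients of each power of t gives A0 = 3/4, A1 = -5/4, so q_p = 3/4 - 5*t/4.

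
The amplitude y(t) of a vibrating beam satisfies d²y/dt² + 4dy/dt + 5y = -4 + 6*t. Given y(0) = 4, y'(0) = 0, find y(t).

y = -44/25 + 6*t/5 + 144*cos(t)*exp(-2*t)/25 + 258*exp(-2*t)*sin(t)/25

Characteristic equation r² + 4r + 5 = 0 has discriminant (4)² - 4·(5) = -4 < 0, so r = -2 ± i.
Hence y_h = C1*cos(t)*exp(-2*t) + C2*exp(-2*t)*sin(t).
For the particular solution try y_p = A0 + A1*t. Substituting and matching coefficients of each power of t gives A0 = -44/25, A1 = 6/5, so y_p = -44/25 + 6*t/5.
General solution: y = -44/25 + 6*t/5 + C1*cos(t)*exp(-2*t) + C2*exp(-2*t)*sin(t).
Apply the initial conditions: y(0) = -44/25 + C1 = 4 and y'(0) = 6/5 + C2 - 2*C1 = 0. Solving gives C1 = 144/25, C2 = 258/25.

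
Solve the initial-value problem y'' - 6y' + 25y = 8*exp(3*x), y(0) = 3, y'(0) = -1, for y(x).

Characteristic equation r² - 6r + 25 = 0 has discriminant (-6)² - 4·(25) = -64 < 0, so r = 3 ± 4i.
Hence y_h = C1*cos(4*x)*exp(3*x) + C2*exp(3*x)*sin(4*x).
Try y_p = A*exp(3*x). Substituting into the equation and dividing by exp(3*x) gives A = 1/2, so y_p = exp(3*x)/2.
General solution: y = exp(3*x)/2 + C1*cos(4*x)*exp(3*x) + C2*exp(3*x)*sin(4*x).
Apply the initial conditions: y(0) = 1/2 + C1 = 3 and y'(0) = 3/2 + 3*C1 + 4*C2 = -1. Solving gives C1 = 5/2, C2 = -5/2.

y = exp(3*x)/2 - 5*exp(3*x)*sin(4*x)/2 + 5*cos(4*x)*exp(3*x)/2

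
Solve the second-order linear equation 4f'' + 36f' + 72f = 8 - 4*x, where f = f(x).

f = 5/36 - x/18 + C1*exp(-3*x) + C2*exp(-6*x)

Divide through by 4: f'' + 9f' + 18f = 2 - x.
Characteristic equation r² + 9r + 18 = 0 factors as (r + 3)(r + 6) = 0, so r = -3, -6.
Hence f_h = C1*exp(-3*x) + C2*exp(-6*x).
For the particular solution try f_p = A0 + A1*x. Substituting and matching coefficients of each power of x gives A0 = 5/36, A1 = -1/18, so f_p = 5/36 - x/18.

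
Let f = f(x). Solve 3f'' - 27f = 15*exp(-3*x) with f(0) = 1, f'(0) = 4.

Divide through by 3: f'' - 9f = 5*exp(-3*x).
Characteristic equation r² - 9 = 0 factors as (r - 3)(r + 3) = 0, so r = 3, -3.
Hence f_h = C1*exp(3*x) + C2*exp(-3*x).
Since exp(-3*x) solves the homogeneous equation (r = -3 is a root of multiplicity 1), multiply the trial by x. Try f_p = A*x*exp(-3*x). Substituting into the equation and dividing by exp(-3*x) gives A = -5/6, so f_p = -5*x*exp(-3*x)/6.
General solution: f = C1*exp(3*x) + C2*exp(-3*x) - 5*x*exp(-3*x)/6.
Apply the initial conditions: f(0) = C1 + C2 = 1 and f'(0) = -5/6 - 3*C2 + 3*C1 = 4. Solving gives C1 = 47/36, C2 = -11/36.

f = -11*exp(-3*x)/36 + 47*exp(3*x)/36 - 5*x*exp(-3*x)/6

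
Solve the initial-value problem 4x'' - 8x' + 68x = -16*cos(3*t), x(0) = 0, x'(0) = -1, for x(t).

x = -8*cos(3*t)/25 + 6*sin(3*t)/25 - 51*exp(t)*sin(4*t)/100 + 8*cos(4*t)*exp(t)/25

Divide through by 4: x'' - 2x' + 17x = -4*cos(3*t).
Characteristic equation r² - 2r + 17 = 0 has discriminant (-2)² - 4·(17) = -64 < 0, so r = 1 ± 4i.
Hence x_h = C1*cos(4*t)*exp(t) + C2*exp(t)*sin(4*t).
Try x_p = A*cos(3*t) + B*sin(3*t). Substituting and equating the coefficients of cos(3t) and sin(3t) gives A = -8/25, B = 6/25, so x_p = -8*cos(3*t)/25 + 6*sin(3*t)/25.
General solution: x = -8*cos(3*t)/25 + 6*sin(3*t)/25 + C1*cos(4*t)*exp(t) + C2*exp(t)*sin(4*t).
Apply the initial conditions: x(0) = -8/25 + C1 = 0 and x'(0) = 18/25 + C1 + 4*C2 = -1. Solving gives C1 = 8/25, C2 = -51/100.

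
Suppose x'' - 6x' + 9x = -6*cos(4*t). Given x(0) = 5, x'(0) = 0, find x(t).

x = 42*cos(4*t)/625 + 144*sin(4*t)/625 + 3083*exp(3*t)/625 - 393*t*exp(3*t)/25

Characteristic equation r² - 6r + 9 = 0 has discriminant (-6)² - 4·(9) = 0, so r = 3 is a repeated root.
Hence x_h = (C1 + C2*t)*exp(3*t).
Try x_p = A*cos(4*t) + B*sin(4*t). Substituting and equating the coefficients of cos(4t) and sin(4t) gives A = 42/625, B = 144/625, so x_p = 42*cos(4*t)/625 + 144*sin(4*t)/625.
General solution: x = 42*cos(4*t)/625 + 144*sin(4*t)/625 + C1*exp(3*t) + C2*t*exp(3*t).
Apply the initial conditions: x(0) = 42/625 + C1 = 5 and x'(0) = 576/625 + C2 + 3*C1 = 0. Solving gives C1 = 3083/625, C2 = -393/25.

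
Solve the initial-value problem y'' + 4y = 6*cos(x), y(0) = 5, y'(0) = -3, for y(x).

Characteristic equation r² + 4 = 0 has discriminant (0)² - 4·(4) = -16 < 0, so r = ± 2i.
Hence y_h = C1*cos(2*x) + C2*sin(2*x).
Try y_p = A*cos(x) + B*sin(x). Substituting and equating the coefficients of cos(x) and sin(x) gives A = 2, B = 0, so y_p = 2*cos(x).
General solution: y = 2*cos(x) + C1*cos(2*x) + C2*sin(2*x).
Apply the initial conditions: y(0) = 2 + C1 = 5 and y'(0) = 2*C2 = -3. Solving gives C1 = 3, C2 = -3/2.

y = 2*cos(x) + 3*cos(2*x) - 3*sin(2*x)/2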